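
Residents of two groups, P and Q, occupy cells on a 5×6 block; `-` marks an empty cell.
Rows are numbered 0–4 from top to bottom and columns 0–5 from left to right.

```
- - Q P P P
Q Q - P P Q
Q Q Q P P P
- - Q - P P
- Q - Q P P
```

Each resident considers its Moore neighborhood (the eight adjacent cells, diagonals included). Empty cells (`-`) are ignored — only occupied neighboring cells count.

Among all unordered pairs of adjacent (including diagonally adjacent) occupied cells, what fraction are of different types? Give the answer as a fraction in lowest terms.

Scan each occupied cell's neighbors to the right and below (and the two forward diagonals) so each pair is counted once.
Row 0: Q(0,2)–P(0,3)≠ Q(0,2)–P(1,3)≠ Q(0,2)–Q(1,1)= P(0,3)–P(0,4)= P(0,3)–P(1,3)= P(0,3)–P(1,4)= P(0,4)–P(0,5)= P(0,4)–P(1,4)= P(0,4)–Q(1,5)≠ P(0,4)–P(1,3)= P(0,5)–Q(1,5)≠ P(0,5)–P(1,4)=  → 4/12 unlike.
Row 1: Q(1,0)–Q(1,1)= Q(1,0)–Q(2,0)= Q(1,0)–Q(2,1)= Q(1,1)–Q(2,1)= Q(1,1)–Q(2,2)= Q(1,1)–Q(2,0)= P(1,3)–P(1,4)= P(1,3)–P(2,3)= P(1,3)–P(2,4)= P(1,3)–Q(2,2)≠ P(1,4)–Q(1,5)≠ P(1,4)–P(2,4)= P(1,4)–P(2,5)= P(1,4)–P(2,3)= Q(1,5)–P(2,5)≠ Q(1,5)–P(2,4)≠  → 4/16 unlike.
Row 2: Q(2,0)–Q(2,1)= Q(2,1)–Q(2,2)= Q(2,1)–Q(3,2)= Q(2,2)–P(2,3)≠ Q(2,2)–Q(3,2)= P(2,3)–P(2,4)= P(2,3)–P(3,4)= P(2,3)–Q(3,2)≠ P(2,4)–P(2,5)= P(2,4)–P(3,4)= P(2,4)–P(3,5)= P(2,5)–P(3,5)= P(2,5)–P(3,4)=  → 2/13 unlike.
Row 3: Q(3,2)–Q(4,3)= Q(3,2)–Q(4,1)= P(3,4)–P(3,5)= P(3,4)–P(4,4)= P(3,4)–P(4,5)= P(3,4)–Q(4,3)≠ P(3,5)–P(4,5)= P(3,5)–P(4,4)=  → 1/8 unlike.
Row 4: Q(4,3)–P(4,4)≠ P(4,4)–P(4,5)=  → 1/2 unlike.
Total adjacent occupied pairs: 51; unlike-type pairs: 12.
12/51 reduces to 4/17.

4/17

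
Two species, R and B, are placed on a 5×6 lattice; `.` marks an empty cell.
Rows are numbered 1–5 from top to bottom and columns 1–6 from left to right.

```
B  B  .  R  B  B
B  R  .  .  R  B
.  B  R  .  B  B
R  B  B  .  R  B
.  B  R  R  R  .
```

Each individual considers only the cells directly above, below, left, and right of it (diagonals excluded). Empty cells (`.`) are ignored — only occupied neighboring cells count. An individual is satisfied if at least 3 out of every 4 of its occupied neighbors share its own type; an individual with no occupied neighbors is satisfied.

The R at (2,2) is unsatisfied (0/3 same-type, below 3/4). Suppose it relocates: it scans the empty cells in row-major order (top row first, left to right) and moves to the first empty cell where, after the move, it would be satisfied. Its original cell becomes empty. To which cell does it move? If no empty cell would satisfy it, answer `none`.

Vacating (2,2). Empty cells in order:
  (1,3): 1/2 same-type → still unsatisfied.
  (2,3): 1/1 same-type → satisfied — stop here.

(2,3)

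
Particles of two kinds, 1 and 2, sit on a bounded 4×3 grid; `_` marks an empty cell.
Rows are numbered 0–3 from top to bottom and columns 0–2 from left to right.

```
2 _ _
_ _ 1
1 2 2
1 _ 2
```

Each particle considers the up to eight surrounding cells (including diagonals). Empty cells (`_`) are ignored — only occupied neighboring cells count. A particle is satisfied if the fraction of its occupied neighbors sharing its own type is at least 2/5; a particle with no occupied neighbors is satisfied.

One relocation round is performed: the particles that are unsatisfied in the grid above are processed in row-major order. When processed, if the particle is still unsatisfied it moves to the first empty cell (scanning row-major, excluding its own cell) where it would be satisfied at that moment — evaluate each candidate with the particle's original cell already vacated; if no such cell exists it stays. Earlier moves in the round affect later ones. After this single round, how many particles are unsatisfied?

0

Initially unsatisfied (in order): (1,2).
  (1,2) → (0,2).
Resulting grid:
2 _ 1
_ _ _
1 2 2
1 _ 2
All satisfied now.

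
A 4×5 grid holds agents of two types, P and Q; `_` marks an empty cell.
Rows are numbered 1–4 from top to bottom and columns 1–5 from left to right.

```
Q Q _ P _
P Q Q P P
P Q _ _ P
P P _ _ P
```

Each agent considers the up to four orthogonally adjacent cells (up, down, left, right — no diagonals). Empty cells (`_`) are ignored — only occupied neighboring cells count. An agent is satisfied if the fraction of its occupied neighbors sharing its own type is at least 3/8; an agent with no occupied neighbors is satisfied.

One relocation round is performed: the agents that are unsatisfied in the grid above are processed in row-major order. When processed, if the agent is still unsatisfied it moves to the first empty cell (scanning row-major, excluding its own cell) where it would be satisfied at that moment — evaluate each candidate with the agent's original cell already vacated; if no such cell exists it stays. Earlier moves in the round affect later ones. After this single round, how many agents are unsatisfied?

0

Initially unsatisfied (in order): (2,1), (3,2).
  (2,1) → (1,5).
  (3,2) → (1,3).
Resulting grid:
Q Q Q P P
_ Q Q P P
P _ _ _ P
P P _ _ P
All satisfied now.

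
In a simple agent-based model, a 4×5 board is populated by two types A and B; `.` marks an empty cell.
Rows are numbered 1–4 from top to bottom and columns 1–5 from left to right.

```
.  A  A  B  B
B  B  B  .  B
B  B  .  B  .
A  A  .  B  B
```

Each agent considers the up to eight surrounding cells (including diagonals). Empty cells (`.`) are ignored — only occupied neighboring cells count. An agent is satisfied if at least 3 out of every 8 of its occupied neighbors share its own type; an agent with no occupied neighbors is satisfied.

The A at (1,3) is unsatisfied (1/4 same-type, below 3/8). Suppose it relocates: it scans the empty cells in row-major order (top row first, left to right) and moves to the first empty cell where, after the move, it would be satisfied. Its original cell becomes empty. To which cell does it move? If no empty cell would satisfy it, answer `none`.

none

Vacating (1,3). Empty cells in order:
  (1,1): 1/3 same-type → still unsatisfied.
  (2,4): 0/5 same-type → still unsatisfied.
  (3,3): 1/6 same-type → still unsatisfied.
  (3,5): 0/4 same-type → still unsatisfied.
  (4,3): 1/4 same-type → still unsatisfied.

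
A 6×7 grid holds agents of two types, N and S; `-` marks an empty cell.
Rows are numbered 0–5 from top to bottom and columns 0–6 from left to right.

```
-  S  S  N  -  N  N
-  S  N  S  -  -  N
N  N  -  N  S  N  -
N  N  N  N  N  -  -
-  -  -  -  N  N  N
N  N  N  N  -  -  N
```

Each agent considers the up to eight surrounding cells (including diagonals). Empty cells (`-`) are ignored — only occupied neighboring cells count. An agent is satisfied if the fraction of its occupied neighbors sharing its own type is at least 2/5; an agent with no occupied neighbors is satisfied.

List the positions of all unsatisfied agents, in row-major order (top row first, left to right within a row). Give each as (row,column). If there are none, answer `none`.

(0,3), (2,4)

Row 0: (0,1)S 2/3 ✓ · (0,2)S 3/5 ✓ · (0,3)N 1/3 ✗ · (0,5)N 2/2 ✓ · (0,6)N 2/2 ✓
Row 1: (1,1)S 2/5 ✓ · (1,2)N 3/7 ✓ · (1,3)S 2/5 ✓ · (1,6)N 3/3 ✓
Row 2: (2,0)N 3/4 ✓ · (2,1)N 5/6 ✓ · (2,3)N 4/6 ✓ · (2,4)S 1/5 ✗ · (2,5)N 2/3 ✓
Row 3: (3,0)N 3/3 ✓ · (3,1)N 4/4 ✓ · (3,2)N 4/4 ✓ · (3,3)N 4/5 ✓ · (3,4)N 5/6 ✓
Row 4: (4,4)N 4/4 ✓ · (4,5)N 4/4 ✓ · (4,6)N 2/2 ✓
Row 5: (5,0)N 1/1 ✓ · (5,1)N 2/2 ✓ · (5,2)N 2/2 ✓ · (5,3)N 2/2 ✓ · (5,6)N 2/2 ✓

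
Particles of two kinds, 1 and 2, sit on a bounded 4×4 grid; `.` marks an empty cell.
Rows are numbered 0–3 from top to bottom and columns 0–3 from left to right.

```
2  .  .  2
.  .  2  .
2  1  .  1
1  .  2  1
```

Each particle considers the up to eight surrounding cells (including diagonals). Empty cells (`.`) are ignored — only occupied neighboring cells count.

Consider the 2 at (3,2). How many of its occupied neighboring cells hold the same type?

0

Occupied neighbors of (3,2): (2,1)=1, (2,3)=1, (3,3)=1.
Same type (2): 0 of 3.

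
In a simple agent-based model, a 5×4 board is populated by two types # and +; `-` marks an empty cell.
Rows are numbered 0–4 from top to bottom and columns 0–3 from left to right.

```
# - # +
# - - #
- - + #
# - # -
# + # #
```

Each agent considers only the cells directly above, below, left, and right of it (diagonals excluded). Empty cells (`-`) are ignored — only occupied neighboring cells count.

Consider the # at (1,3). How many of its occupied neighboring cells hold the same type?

1

Occupied neighbors of (1,3): (0,3)=+, (2,3)=#.
Same type (#): 1 of 2.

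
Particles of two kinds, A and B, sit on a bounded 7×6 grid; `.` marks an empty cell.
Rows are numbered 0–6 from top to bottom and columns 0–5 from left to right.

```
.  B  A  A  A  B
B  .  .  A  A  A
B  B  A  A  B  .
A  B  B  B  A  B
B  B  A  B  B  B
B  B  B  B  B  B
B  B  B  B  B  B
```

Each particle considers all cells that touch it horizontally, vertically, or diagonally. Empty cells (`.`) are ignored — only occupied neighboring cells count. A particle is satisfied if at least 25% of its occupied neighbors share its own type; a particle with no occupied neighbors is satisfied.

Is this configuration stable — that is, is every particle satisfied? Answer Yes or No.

Row 0: (0,1)B 1/2 ✓ · (0,2)A 2/3 ✓ · (0,3)A 4/4 ✓ · (0,4)A 4/5 ✓ · (0,5)B 0/3 ✗
Row 1: (1,0)B 3/3 ✓ · (1,3)A 6/7 ✓ · (1,4)A 5/7 ✓ · (1,5)A 2/4 ✓
Row 2: (2,0)B 3/4 ✓ · (2,1)B 4/6 ✓ · (2,2)A 2/6 ✓ · (2,3)A 4/7 ✓ · (2,4)B 2/7 ✓
Row 3: (3,0)A 0/5 ✗ · (3,1)B 5/8 ✓ · (3,2)B 5/8 ✓ · (3,3)B 4/8 ✓ · (3,4)A 1/7 ✗ · (3,5)B 3/4 ✓
Row 4: (4,0)B 4/5 ✓ · (4,1)B 6/8 ✓ · (4,2)A 0/8 ✗ · (4,3)B 6/8 ✓ · (4,4)B 7/8 ✓ · (4,5)B 4/5 ✓
Row 5: (5,0)B 5/5 ✓ · (5,1)B 7/8 ✓ · (5,2)B 7/8 ✓ · (5,3)B 7/8 ✓ · (5,4)B 8/8 ✓ · (5,5)B 5/5 ✓
Row 6: (6,0)B 3/3 ✓ · (6,1)B 5/5 ✓ · (6,2)B 5/5 ✓ · (6,3)B 5/5 ✓ · (6,4)B 5/5 ✓ · (6,5)B 3/3 ✓
For instance (0,5) has only 0/3 same-type neighbors, below 1/4.

No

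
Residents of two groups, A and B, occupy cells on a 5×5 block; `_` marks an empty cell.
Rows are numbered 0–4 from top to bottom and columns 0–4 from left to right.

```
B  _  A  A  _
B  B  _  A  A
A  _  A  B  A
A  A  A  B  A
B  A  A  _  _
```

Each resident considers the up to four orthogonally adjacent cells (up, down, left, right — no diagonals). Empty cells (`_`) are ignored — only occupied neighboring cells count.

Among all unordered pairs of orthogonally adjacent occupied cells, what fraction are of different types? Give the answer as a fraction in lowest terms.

8/23

Scan each occupied cell's neighbors to the right and below so each pair is counted once.
Row 0: B(0,0)–B(1,0)= A(0,2)–A(0,3)= A(0,3)–A(1,3)=  → 0/3 unlike.
Row 1: B(1,0)–B(1,1)= B(1,0)–A(2,0)≠ A(1,3)–A(1,4)= A(1,3)–B(2,3)≠ A(1,4)–A(2,4)=  → 2/5 unlike.
Row 2: A(2,0)–A(3,0)= A(2,2)–B(2,3)≠ A(2,2)–A(3,2)= B(2,3)–A(2,4)≠ B(2,3)–B(3,3)= A(2,4)–A(3,4)=  → 2/6 unlike.
Row 3: A(3,0)–A(3,1)= A(3,0)–B(4,0)≠ A(3,1)–A(3,2)= A(3,1)–A(4,1)= A(3,2)–B(3,3)≠ A(3,2)–A(4,2)= B(3,3)–A(3,4)≠  → 3/7 unlike.
Row 4: B(4,0)–A(4,1)≠ A(4,1)–A(4,2)=  → 1/2 unlike.
Total adjacent occupied pairs: 23; unlike-type pairs: 8.
8/23 is already in lowest terms.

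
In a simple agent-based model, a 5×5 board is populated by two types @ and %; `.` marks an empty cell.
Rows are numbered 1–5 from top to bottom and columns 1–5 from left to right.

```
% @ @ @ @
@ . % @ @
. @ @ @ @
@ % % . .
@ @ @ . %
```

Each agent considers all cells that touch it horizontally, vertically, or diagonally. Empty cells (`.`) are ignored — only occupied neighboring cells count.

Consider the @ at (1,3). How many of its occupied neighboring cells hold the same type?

Occupied neighbors of (1,3): (1,2)=@, (1,4)=@, (2,3)=%, (2,4)=@.
Same type (@): 3 of 4.

3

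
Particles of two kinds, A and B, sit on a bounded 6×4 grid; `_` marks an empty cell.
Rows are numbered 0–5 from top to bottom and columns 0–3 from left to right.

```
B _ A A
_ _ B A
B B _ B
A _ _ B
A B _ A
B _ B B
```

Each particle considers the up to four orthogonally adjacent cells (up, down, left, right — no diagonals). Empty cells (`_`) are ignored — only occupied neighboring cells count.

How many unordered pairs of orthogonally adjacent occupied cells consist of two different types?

Scan each occupied cell's neighbors to the right and below so each pair is counted once.
From row 0: 1 unlike of 3 pairs (running 1/3).
From row 1: 2 unlike of 2 pairs (running 3/5).
From row 2: 1 unlike of 3 pairs (running 4/8).
From row 3: 1 unlike of 2 pairs (running 5/10).
From row 4: 3 unlike of 3 pairs (running 8/13).
From row 5: 0 unlike of 1 pairs (running 8/14).
Total adjacent occupied pairs: 14; unlike-type pairs: 8.

8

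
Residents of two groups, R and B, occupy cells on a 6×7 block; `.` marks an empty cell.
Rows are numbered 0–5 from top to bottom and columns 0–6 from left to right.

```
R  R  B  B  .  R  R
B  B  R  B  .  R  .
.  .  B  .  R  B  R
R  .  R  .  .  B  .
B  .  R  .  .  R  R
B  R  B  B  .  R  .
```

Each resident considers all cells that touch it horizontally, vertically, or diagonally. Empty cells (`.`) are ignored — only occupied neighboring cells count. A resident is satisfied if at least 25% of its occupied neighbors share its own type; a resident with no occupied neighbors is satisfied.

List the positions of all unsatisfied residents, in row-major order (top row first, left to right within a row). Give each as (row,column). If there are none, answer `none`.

(0,0)R 1/3 ok
(0,1)R 2/5 ok
(0,2)B 3/5 ok
(0,3)B 2/3 ok
(0,5)R 2/2 ok
(0,6)R 2/2 ok
(1,0)B 1/3 ok
(1,1)B 3/6 ok
(1,2)R 1/6 unhappy
(1,3)B 3/5 ok
(1,5)R 4/5 ok
(2,2)B 2/4 ok
(2,4)R 1/4 ok
(2,5)B 1/4 ok
(2,6)R 1/3 ok
(3,0)R 0/1 unhappy
(3,2)R 1/2 ok
(3,5)B 1/5 unhappy
(4,0)B 1/3 ok
(4,2)R 2/4 ok
(4,5)R 2/3 ok
(4,6)R 2/3 ok
(5,0)B 1/2 ok
(5,1)R 1/4 ok
(5,2)B 1/3 ok
(5,3)B 1/2 ok
(5,5)R 2/2 ok

(1,2), (3,0), (3,5)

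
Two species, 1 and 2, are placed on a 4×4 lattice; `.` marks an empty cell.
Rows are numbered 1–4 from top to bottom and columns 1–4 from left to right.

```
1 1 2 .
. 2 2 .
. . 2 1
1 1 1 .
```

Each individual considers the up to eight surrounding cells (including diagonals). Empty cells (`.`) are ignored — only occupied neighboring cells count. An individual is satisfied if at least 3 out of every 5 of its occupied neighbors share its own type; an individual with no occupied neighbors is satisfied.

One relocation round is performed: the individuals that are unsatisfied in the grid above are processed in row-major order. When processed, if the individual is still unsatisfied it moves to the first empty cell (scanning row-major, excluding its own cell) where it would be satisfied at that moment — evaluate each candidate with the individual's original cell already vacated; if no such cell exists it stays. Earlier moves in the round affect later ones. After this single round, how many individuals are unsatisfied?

Initially unsatisfied (in order): (1,1), (1,2), (3,3), (3,4).
  (1,1) → (3,1).
  (1,2) → (4,4).
  (3,3) → (1,1).
  (3,4): now satisfied by earlier moves; stays.
Resulting grid:
2 . 2 .
. 2 2 .
1 . . 1
1 1 1 1
All satisfied now.

0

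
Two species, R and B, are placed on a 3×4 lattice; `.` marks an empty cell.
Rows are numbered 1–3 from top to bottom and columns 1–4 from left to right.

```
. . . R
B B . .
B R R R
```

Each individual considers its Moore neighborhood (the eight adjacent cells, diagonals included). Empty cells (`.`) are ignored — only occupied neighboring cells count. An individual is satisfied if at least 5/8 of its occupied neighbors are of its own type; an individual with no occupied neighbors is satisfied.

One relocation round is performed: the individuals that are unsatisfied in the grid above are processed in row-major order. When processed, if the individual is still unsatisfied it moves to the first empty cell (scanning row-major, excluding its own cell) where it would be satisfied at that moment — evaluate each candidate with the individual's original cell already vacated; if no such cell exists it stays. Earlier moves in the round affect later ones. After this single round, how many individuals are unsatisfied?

0

Initially unsatisfied (in order): (2,2), (3,2).
  (2,2) → (1,1).
  (3,2) → (1,3).
Resulting grid:
B . R R
B . . .
B . R R
All satisfied now.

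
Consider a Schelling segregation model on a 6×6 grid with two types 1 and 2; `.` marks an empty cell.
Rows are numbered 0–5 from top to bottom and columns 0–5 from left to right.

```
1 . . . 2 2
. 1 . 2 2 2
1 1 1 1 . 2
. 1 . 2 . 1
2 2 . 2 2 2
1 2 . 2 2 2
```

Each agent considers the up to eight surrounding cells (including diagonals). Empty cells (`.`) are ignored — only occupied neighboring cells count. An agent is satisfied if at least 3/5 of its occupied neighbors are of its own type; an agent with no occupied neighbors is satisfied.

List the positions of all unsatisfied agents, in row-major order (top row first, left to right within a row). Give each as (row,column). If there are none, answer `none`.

Row 0: (0,0)1 1/1 satisfied · (0,4)2 4/4 satisfied · (0,5)2 3/3 satisfied
Row 1: (1,1)1 4/4 satisfied · (1,3)2 2/4 not · (1,4)2 5/6 satisfied · (1,5)2 4/4 satisfied
Row 2: (2,0)1 3/3 satisfied · (2,1)1 4/4 satisfied · (2,2)1 4/6 satisfied · (2,3)1 1/4 not · (2,5)2 2/3 satisfied
Row 3: (3,1)1 3/5 satisfied · (3,3)2 2/4 not · (3,5)1 0/3 not
Row 4: (4,0)2 2/4 not · (4,1)2 2/4 not · (4,3)2 4/4 satisfied · (4,4)2 6/7 satisfied · (4,5)2 3/4 satisfied
Row 5: (5,0)1 0/3 not · (5,1)2 2/3 satisfied · (5,3)2 3/3 satisfied · (5,4)2 5/5 satisfied · (5,5)2 3/3 satisfied

(1,3), (2,3), (3,3), (3,5), (4,0), (4,1), (5,0)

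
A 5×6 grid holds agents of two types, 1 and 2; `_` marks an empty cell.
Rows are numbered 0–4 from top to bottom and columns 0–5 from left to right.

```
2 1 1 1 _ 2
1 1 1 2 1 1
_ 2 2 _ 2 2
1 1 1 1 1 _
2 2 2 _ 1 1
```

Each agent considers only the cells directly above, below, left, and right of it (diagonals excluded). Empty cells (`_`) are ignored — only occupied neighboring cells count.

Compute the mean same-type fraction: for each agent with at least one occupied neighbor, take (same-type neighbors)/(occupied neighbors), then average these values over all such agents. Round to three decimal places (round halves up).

0.517

Row 0: (0,0)2 0/2 · (0,1)1 2/3 · (0,2)1 3/3 · (0,3)1 1/2 · (0,5)2 0/1
Row 1: (1,0)1 1/2 · (1,1)1 3/4 · (1,2)1 2/4 · (1,3)2 0/3 · (1,4)1 1/3 · (1,5)1 1/3
Row 2: (2,1)2 1/3 · (2,2)2 1/3 · (2,4)2 1/3 · (2,5)2 1/2
Row 3: (3,0)1 1/2 · (3,1)1 2/4 · (3,2)1 2/4 · (3,3)1 2/2 · (3,4)1 2/3
Row 4: (4,0)2 1/2 · (4,1)2 2/3 · (4,2)2 1/2 · (4,4)1 2/2 · (4,5)1 1/1
Sum over 25 agents: 0/2 + 2/3 + 3/3 + 1/2 + 0/1 + 1/2 + 3/4 + 2/4 + 0/3 + 1/3 + 1/3 + 1/3 + 1/3 + 1/3 + 1/2 + 1/2 + 2/4 + 2/4 + 2/2 + 2/3 + 1/2 + 2/3 + 1/2 + 2/2 + 1/1 = 155/12; mean = 155/12 ÷ 25 = 31/60 = 0.516666… → 0.517.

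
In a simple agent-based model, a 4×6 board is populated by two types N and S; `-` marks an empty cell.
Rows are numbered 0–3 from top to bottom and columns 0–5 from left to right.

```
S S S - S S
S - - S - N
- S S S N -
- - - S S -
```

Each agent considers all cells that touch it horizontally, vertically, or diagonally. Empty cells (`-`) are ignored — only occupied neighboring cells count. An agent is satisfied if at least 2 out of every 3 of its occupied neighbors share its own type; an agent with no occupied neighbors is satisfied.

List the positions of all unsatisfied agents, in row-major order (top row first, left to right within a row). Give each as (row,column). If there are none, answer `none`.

(0,5), (1,5), (2,4)

(0,0)S 2/2 ✓
(0,1)S 3/3 ✓
(0,2)S 2/2 ✓
(0,4)S 2/3 ✓
(0,5)S 1/2 ✗
(1,0)S 3/3 ✓
(1,3)S 4/5 ✓
(1,5)N 1/3 ✗
(2,1)S 2/2 ✓
(2,2)S 4/4 ✓
(2,3)S 4/5 ✓
(2,4)N 1/5 ✗
(3,3)S 3/4 ✓
(3,4)S 2/3 ✓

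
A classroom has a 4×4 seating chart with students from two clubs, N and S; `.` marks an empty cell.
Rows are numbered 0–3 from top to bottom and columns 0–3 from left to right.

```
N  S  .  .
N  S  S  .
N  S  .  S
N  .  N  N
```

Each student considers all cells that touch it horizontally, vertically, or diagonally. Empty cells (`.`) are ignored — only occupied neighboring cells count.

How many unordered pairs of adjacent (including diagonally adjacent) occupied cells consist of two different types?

Scan each occupied cell's neighbors to the right and below (and the two forward diagonals) so each pair is counted once.
Row 0: N(0,0)–S(0,1)≠ N(0,0)–N(1,0)= N(0,0)–S(1,1)≠ S(0,1)–S(1,1)= S(0,1)–S(1,2)= S(0,1)–N(1,0)≠  → 3/6 unlike.
Row 1: N(1,0)–S(1,1)≠ N(1,0)–N(2,0)= N(1,0)–S(2,1)≠ S(1,1)–S(1,2)= S(1,1)–S(2,1)= S(1,1)–N(2,0)≠ S(1,2)–S(2,3)= S(1,2)–S(2,1)=  → 3/8 unlike.
Row 2: N(2,0)–S(2,1)≠ N(2,0)–N(3,0)= S(2,1)–N(3,2)≠ S(2,1)–N(3,0)≠ S(2,3)–N(3,3)≠ S(2,3)–N(3,2)≠  → 5/6 unlike.
Row 3: N(3,2)–N(3,3)=  → 0/1 unlike.
Total adjacent occupied pairs: 21; unlike-type pairs: 11.

11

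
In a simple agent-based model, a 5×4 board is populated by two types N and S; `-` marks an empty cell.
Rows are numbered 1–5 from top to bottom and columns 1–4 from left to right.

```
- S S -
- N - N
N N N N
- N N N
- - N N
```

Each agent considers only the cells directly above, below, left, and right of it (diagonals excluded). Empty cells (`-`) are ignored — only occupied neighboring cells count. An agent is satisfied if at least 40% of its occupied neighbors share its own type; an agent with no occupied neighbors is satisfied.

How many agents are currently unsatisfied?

0

Row 1: (1,2)S 1/2 satisfied · (1,3)S 1/1 satisfied
Row 2: (2,2)N 1/2 satisfied · (2,4)N 1/1 satisfied
Row 3: (3,1)N 1/1 satisfied · (3,2)N 4/4 satisfied · (3,3)N 3/3 satisfied · (3,4)N 3/3 satisfied
Row 4: (4,2)N 2/2 satisfied · (4,3)N 4/4 satisfied · (4,4)N 3/3 satisfied
Row 5: (5,3)N 2/2 satisfied · (5,4)N 2/2 satisfied
Every one meets the threshold.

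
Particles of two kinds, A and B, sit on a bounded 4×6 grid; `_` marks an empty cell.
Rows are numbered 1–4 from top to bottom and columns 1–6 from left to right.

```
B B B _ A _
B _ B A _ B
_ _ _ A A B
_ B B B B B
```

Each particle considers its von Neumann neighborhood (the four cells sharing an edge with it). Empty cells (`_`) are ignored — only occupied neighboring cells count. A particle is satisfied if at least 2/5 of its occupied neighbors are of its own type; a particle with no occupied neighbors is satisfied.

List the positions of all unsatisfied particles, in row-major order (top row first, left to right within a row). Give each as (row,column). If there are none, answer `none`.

(3,5)

(1,1)B 2/2 ok
(1,2)B 2/2 ok
(1,3)B 2/2 ok
(1,5)A 0/0 ok
(2,1)B 1/1 ok
(2,3)B 1/2 ok
(2,4)A 1/2 ok
(2,6)B 1/1 ok
(3,4)A 2/3 ok
(3,5)A 1/3 unhappy
(3,6)B 2/3 ok
(4,2)B 1/1 ok
(4,3)B 2/2 ok
(4,4)B 2/3 ok
(4,5)B 2/3 ok
(4,6)B 2/2 ok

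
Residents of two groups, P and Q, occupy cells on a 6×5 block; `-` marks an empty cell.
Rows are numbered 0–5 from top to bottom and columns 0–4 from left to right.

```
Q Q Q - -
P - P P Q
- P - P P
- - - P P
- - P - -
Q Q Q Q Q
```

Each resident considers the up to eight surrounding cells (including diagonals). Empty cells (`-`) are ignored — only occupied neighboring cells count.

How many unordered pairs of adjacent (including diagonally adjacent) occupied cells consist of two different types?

11

Scan each occupied cell's neighbors to the right and below (and the two forward diagonals) so each pair is counted once.
Row 0: Q(0,0)–Q(0,1)= Q(0,0)–P(1,0)≠ Q(0,1)–Q(0,2)= Q(0,1)–P(1,2)≠ Q(0,1)–P(1,0)≠ Q(0,2)–P(1,2)≠ Q(0,2)–P(1,3)≠  → 5/7 unlike.
Row 1: P(1,0)–P(2,1)= P(1,2)–P(1,3)= P(1,2)–P(2,3)= P(1,2)–P(2,1)= P(1,3)–Q(1,4)≠ P(1,3)–P(2,3)= P(1,3)–P(2,4)= Q(1,4)–P(2,4)≠ Q(1,4)–P(2,3)≠  → 3/9 unlike.
Row 2: P(2,3)–P(2,4)= P(2,3)–P(3,3)= P(2,3)–P(3,4)= P(2,4)–P(3,4)= P(2,4)–P(3,3)=  → 0/5 unlike.
Row 3: P(3,3)–P(3,4)= P(3,3)–P(4,2)=  → 0/2 unlike.
Row 4: P(4,2)–Q(5,2)≠ P(4,2)–Q(5,3)≠ P(4,2)–Q(5,1)≠  → 3/3 unlike.
Row 5: Q(5,0)–Q(5,1)= Q(5,1)–Q(5,2)= Q(5,2)–Q(5,3)= Q(5,3)–Q(5,4)=  → 0/4 unlike.
Total adjacent occupied pairs: 30; unlike-type pairs: 11.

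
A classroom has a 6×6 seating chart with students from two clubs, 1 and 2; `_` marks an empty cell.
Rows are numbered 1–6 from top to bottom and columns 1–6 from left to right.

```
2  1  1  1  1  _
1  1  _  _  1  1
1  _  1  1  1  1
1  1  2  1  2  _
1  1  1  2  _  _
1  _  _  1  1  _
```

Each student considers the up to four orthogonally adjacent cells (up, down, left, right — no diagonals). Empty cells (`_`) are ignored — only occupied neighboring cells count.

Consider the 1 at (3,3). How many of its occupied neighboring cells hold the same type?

Occupied neighbors of (3,3): (4,3)=2, (3,4)=1.
Same type (1): 1 of 2.

1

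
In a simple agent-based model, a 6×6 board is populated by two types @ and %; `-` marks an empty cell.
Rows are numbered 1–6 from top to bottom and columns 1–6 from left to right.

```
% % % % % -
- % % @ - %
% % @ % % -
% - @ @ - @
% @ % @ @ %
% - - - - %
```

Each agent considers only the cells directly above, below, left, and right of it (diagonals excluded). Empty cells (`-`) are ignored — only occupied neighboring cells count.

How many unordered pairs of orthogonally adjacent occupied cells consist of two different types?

Scan each occupied cell's neighbors to the right and below so each pair is counted once.
From row 1: 1 unlike of 7 pairs (running 1/7).
From row 2: 3 unlike of 5 pairs (running 4/12).
From row 3: 3 unlike of 7 pairs (running 7/19).
From row 4: 2 unlike of 5 pairs (running 9/24).
From row 5: 4 unlike of 7 pairs (running 13/31).
Total adjacent occupied pairs: 31; unlike-type pairs: 13.

13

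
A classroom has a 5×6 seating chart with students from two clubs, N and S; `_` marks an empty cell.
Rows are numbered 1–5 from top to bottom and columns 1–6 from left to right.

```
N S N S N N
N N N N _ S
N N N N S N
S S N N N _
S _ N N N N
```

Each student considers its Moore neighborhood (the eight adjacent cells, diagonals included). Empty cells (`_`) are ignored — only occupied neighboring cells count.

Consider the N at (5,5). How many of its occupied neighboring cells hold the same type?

Occupied neighbors of (5,5): (4,4)=N, (4,5)=N, (5,4)=N, (5,6)=N.
Same type (N): 4 of 4.

4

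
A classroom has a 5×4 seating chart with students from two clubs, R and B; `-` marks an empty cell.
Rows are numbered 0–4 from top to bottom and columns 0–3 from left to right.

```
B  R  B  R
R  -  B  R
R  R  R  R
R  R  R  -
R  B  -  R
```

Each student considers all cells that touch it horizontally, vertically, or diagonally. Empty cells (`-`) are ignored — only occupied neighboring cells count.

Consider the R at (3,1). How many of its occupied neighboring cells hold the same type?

Occupied neighbors of (3,1): (2,0)=R, (2,1)=R, (2,2)=R, (3,0)=R, (3,2)=R, (4,0)=R, (4,1)=B.
Same type (R): 6 of 7.

6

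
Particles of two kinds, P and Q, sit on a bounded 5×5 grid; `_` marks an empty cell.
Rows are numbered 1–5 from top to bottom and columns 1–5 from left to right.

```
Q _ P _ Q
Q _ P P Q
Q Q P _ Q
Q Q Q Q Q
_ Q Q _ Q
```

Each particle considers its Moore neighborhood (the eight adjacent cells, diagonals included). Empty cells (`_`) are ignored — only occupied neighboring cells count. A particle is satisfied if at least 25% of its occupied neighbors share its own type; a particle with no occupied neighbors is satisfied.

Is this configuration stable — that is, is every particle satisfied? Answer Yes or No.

Yes

(1,1)Q 1/1 satisfied
(1,3)P 2/2 satisfied
(1,5)Q 1/2 satisfied
(2,1)Q 3/3 satisfied
(2,3)P 3/4 satisfied
(2,4)P 3/6 satisfied
(2,5)Q 2/3 satisfied
(3,1)Q 4/4 satisfied
(3,2)Q 5/7 satisfied
(3,3)P 2/6 satisfied
(3,5)Q 3/4 satisfied
(4,1)Q 4/4 satisfied
(4,2)Q 6/7 satisfied
(4,3)Q 5/6 satisfied
(4,4)Q 5/6 satisfied
(4,5)Q 3/3 satisfied
(5,2)Q 4/4 satisfied
(5,3)Q 4/4 satisfied
(5,5)Q 2/2 satisfied
All meet the threshold, so the configuration is stable.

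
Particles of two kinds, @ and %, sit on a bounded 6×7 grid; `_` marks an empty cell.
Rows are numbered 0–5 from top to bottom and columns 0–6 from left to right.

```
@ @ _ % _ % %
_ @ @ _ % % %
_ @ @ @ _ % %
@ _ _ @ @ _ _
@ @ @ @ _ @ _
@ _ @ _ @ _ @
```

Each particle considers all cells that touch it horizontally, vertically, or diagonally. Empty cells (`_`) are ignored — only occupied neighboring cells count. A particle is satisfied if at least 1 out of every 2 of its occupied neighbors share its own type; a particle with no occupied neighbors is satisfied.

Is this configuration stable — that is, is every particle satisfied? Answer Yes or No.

(0,0)@ 2/2 ✓
(0,1)@ 3/3 ✓
(0,3)% 1/2 ✓
(0,5)% 4/4 ✓
(0,6)% 3/3 ✓
(1,1)@ 5/5 ✓
(1,2)@ 5/6 ✓
(1,4)% 4/5 ✓
(1,5)% 6/6 ✓
(1,6)% 5/5 ✓
(2,1)@ 4/4 ✓
(2,2)@ 5/5 ✓
(2,3)@ 4/5 ✓
(2,5)% 4/5 ✓
(2,6)% 3/3 ✓
(3,0)@ 3/3 ✓
(3,3)@ 5/5 ✓
(3,4)@ 4/5 ✓
(4,0)@ 3/3 ✓
(4,1)@ 5/5 ✓
(4,2)@ 4/4 ✓
(4,3)@ 5/5 ✓
(4,5)@ 3/3 ✓
(5,0)@ 2/2 ✓
(5,2)@ 3/3 ✓
(5,4)@ 2/2 ✓
(5,6)@ 1/1 ✓
All meet the threshold, so the configuration is stable.

Yes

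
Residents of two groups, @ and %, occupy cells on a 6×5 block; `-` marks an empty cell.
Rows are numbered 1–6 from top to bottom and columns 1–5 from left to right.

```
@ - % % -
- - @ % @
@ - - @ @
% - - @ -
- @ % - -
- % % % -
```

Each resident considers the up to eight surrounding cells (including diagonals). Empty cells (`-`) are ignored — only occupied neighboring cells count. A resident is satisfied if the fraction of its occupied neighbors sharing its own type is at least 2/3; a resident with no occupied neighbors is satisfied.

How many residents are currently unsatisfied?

(1,1)@ 0/0 ok
(1,3)% 2/3 ok
(1,4)% 2/4 unhappy
(2,3)@ 1/4 unhappy
(2,4)% 2/6 unhappy
(2,5)@ 2/4 unhappy
(3,1)@ 0/1 unhappy
(3,4)@ 4/5 ok
(3,5)@ 3/4 ok
(4,1)% 0/2 unhappy
(4,4)@ 2/3 ok
(5,2)@ 0/4 unhappy
(5,3)% 3/5 unhappy
(6,2)% 2/3 ok
(6,3)% 3/4 ok
(6,4)% 2/2 ok
Unsatisfied: (1,4), (2,3), (2,4), (2,5), (3,1), (4,1), (5,2), (5,3) — 8 in total.

8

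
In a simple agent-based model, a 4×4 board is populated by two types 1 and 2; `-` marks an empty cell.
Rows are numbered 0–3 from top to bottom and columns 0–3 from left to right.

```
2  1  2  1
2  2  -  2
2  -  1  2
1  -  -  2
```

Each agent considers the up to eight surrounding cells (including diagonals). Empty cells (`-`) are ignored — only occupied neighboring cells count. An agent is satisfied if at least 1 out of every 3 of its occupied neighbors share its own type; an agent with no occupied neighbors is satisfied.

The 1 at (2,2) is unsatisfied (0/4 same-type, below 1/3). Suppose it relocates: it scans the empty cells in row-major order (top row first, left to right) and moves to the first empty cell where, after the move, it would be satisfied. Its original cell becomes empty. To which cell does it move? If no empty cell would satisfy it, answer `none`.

Vacating (2,2). Empty cells in order:
  (1,2): 2/6 same-type → satisfied — stop here.

(1,2)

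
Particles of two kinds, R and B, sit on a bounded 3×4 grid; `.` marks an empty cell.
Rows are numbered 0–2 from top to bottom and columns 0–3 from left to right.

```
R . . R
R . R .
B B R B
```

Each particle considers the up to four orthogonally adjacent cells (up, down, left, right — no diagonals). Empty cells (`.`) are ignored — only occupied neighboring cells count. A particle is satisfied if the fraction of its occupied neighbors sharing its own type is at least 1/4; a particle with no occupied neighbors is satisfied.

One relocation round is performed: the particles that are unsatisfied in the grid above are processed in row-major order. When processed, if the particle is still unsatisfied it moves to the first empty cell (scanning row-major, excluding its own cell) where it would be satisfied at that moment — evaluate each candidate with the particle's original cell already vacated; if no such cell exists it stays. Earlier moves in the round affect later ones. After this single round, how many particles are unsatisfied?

0

Initially unsatisfied (in order): (2,3).
  (2,3) → (1,1).
Resulting grid:
R . . R
R B R .
B B R .
All satisfied now.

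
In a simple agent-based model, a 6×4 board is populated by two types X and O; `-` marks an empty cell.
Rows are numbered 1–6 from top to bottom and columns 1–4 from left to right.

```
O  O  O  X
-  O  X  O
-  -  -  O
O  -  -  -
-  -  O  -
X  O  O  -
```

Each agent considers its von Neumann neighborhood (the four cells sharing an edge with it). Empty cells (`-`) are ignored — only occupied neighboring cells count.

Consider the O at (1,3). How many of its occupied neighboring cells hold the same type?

1

Occupied neighbors of (1,3): (2,3)=X, (1,2)=O, (1,4)=X.
Same type (O): 1 of 3.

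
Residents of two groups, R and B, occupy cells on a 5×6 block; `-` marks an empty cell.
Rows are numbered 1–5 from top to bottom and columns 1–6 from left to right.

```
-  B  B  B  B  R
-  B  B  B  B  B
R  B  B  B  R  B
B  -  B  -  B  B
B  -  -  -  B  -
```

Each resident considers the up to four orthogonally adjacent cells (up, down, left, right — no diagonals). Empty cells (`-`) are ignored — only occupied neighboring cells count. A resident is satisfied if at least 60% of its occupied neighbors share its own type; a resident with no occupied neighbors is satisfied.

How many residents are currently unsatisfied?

Row 1: (1,2)B 2/2 ✓ · (1,3)B 3/3 ✓ · (1,4)B 3/3 ✓ · (1,5)B 2/3 ✓ · (1,6)R 0/2 ✗
Row 2: (2,2)B 3/3 ✓ · (2,3)B 4/4 ✓ · (2,4)B 4/4 ✓ · (2,5)B 3/4 ✓ · (2,6)B 2/3 ✓
Row 3: (3,1)R 0/2 ✗ · (3,2)B 2/3 ✓ · (3,3)B 4/4 ✓ · (3,4)B 2/3 ✓ · (3,5)R 0/4 ✗ · (3,6)B 2/3 ✓
Row 4: (4,1)B 1/2 ✗ · (4,3)B 1/1 ✓ · (4,5)B 2/3 ✓ · (4,6)B 2/2 ✓
Row 5: (5,1)B 1/1 ✓ · (5,5)B 1/1 ✓
Unsatisfied: (1,6), (3,1), (3,5), (4,1) — 4 in total.

4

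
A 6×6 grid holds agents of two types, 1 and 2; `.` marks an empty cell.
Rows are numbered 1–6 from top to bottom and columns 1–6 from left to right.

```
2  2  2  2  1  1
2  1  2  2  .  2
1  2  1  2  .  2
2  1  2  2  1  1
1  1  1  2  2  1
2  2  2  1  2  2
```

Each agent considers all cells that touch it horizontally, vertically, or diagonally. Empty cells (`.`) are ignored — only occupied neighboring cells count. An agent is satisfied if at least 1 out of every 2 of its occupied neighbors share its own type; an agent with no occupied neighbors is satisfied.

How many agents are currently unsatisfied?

(1,1)2 2/3 ✓
(1,2)2 4/5 ✓
(1,3)2 4/5 ✓
(1,4)2 3/4 ✓
(1,5)1 1/4 ✗
(1,6)1 1/2 ✓
(2,1)2 3/5 ✓
(2,2)1 2/8 ✗
(2,3)2 6/8 ✓
(2,4)2 4/6 ✓
(2,6)2 1/3 ✗
(3,1)1 2/5 ✗
(3,2)2 4/8 ✓
(3,3)1 2/8 ✗
(3,4)2 4/6 ✓
(3,6)2 1/3 ✗
(4,1)2 1/5 ✗
(4,2)1 5/8 ✓
(4,3)2 4/8 ✓
(4,4)2 4/7 ✓
(4,5)1 2/7 ✗
(4,6)1 2/4 ✓
(5,1)1 2/5 ✗
(5,2)1 3/8 ✗
(5,3)1 3/8 ✗
(5,4)2 5/8 ✓
(5,5)2 4/8 ✓
(5,6)1 2/5 ✗
(6,1)2 1/3 ✗
(6,2)2 2/5 ✗
(6,3)2 2/5 ✗
(6,4)1 1/5 ✗
(6,5)2 3/5 ✓
(6,6)2 2/3 ✓
Unsatisfied: (1,5), (2,2), (2,6), (3,1), (3,3), (3,6), (4,1), (4,5), (5,1), (5,2), (5,3), (5,6), (6,1), (6,2), (6,3), (6,4) — 16 in total.

16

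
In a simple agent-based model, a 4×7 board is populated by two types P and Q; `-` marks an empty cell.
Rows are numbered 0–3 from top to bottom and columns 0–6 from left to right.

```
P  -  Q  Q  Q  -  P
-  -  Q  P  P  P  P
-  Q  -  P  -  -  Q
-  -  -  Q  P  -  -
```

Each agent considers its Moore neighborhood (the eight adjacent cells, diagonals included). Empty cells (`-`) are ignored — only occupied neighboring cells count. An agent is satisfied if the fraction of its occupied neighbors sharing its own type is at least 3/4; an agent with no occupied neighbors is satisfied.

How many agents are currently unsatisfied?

12

(0,0)P 0/0 ✓
(0,2)Q 2/3 ✗
(0,3)Q 3/5 ✗
(0,4)Q 1/4 ✗
(0,6)P 2/2 ✓
(1,2)Q 3/5 ✗
(1,3)P 2/6 ✗
(1,4)P 3/5 ✗
(1,5)P 3/5 ✗
(1,6)P 2/3 ✗
(2,1)Q 1/1 ✓
(2,3)P 3/5 ✗
(2,6)Q 0/2 ✗
(3,3)Q 0/2 ✗
(3,4)P 1/2 ✗
Unsatisfied: (0,2), (0,3), (0,4), (1,2), (1,3), (1,4), (1,5), (1,6), (2,3), (2,6), (3,3), (3,4) — 12 in total.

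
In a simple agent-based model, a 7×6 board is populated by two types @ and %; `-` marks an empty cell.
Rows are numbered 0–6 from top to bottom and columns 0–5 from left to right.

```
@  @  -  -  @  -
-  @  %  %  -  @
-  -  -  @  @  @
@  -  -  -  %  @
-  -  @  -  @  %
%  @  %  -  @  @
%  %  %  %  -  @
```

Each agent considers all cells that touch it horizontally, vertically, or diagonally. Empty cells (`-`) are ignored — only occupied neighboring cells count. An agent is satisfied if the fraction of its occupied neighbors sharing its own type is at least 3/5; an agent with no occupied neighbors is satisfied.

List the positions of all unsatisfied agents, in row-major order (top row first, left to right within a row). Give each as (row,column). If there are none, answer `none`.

(0,4), (1,2), (1,3), (2,3), (3,4), (4,2), (4,5), (5,1)

(0,0)@ 2/2 ok
(0,1)@ 2/3 ok
(0,4)@ 1/2 unhappy
(1,1)@ 2/3 ok
(1,2)% 1/4 unhappy
(1,3)% 1/4 unhappy
(1,5)@ 3/3 ok
(2,3)@ 1/4 unhappy
(2,4)@ 4/6 ok
(2,5)@ 3/4 ok
(3,0)@ 0/0 ok
(3,4)% 1/6 unhappy
(3,5)@ 3/5 ok
(4,2)@ 1/2 unhappy
(4,4)@ 3/5 ok
(4,5)% 1/5 unhappy
(5,0)% 2/3 ok
(5,1)@ 1/6 unhappy
(5,2)% 3/5 ok
(5,4)@ 3/5 ok
(5,5)@ 3/4 ok
(6,0)% 2/3 ok
(6,1)% 4/5 ok
(6,2)% 3/4 ok
(6,3)% 2/3 ok
(6,5)@ 2/2 ok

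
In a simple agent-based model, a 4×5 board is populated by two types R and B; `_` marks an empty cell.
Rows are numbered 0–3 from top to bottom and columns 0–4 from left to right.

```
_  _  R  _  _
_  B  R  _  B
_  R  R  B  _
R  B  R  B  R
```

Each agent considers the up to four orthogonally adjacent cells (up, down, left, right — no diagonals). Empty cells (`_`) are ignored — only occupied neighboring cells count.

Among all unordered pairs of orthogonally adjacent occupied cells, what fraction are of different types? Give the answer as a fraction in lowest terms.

Scan each occupied cell's neighbors to the right and below so each pair is counted once.
From row 0: 0 unlike of 1 pairs (running 0/1).
From row 1: 2 unlike of 3 pairs (running 2/4).
From row 2: 2 unlike of 5 pairs (running 4/9).
From row 3: 4 unlike of 4 pairs (running 8/13).
Total adjacent occupied pairs: 13; unlike-type pairs: 8.
8/13 is already in lowest terms.

8/13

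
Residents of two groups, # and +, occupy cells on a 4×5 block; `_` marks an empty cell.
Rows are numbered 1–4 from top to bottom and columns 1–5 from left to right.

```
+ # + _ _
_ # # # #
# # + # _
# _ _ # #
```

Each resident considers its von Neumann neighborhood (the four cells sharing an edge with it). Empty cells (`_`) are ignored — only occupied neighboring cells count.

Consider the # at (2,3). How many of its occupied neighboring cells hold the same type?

Occupied neighbors of (2,3): (1,3)=+, (3,3)=+, (2,2)=#, (2,4)=#.
Same type (#): 2 of 4.

2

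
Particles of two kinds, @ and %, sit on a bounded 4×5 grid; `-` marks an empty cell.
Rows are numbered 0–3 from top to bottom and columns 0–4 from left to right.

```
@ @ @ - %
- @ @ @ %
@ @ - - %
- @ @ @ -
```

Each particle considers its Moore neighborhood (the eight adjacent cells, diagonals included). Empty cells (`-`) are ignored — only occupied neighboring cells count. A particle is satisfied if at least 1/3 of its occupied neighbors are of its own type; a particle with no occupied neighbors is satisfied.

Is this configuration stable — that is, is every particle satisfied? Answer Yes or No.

Yes

Row 0: (0,0)@ 2/2 satisfied · (0,1)@ 4/4 satisfied · (0,2)@ 4/4 satisfied · (0,4)% 1/2 satisfied
Row 1: (1,1)@ 6/6 satisfied · (1,2)@ 5/5 satisfied · (1,3)@ 2/5 satisfied · (1,4)% 2/3 satisfied
Row 2: (2,0)@ 3/3 satisfied · (2,1)@ 5/5 satisfied · (2,4)% 1/3 satisfied
Row 3: (3,1)@ 3/3 satisfied · (3,2)@ 3/3 satisfied · (3,3)@ 1/2 satisfied
All meet the threshold, so the configuration is stable.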